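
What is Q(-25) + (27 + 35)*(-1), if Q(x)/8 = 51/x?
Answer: -1958/25 ≈ -78.320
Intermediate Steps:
Q(x) = 408/x (Q(x) = 8*(51/x) = 408/x)
Q(-25) + (27 + 35)*(-1) = 408/(-25) + (27 + 35)*(-1) = 408*(-1/25) + 62*(-1) = -408/25 - 62 = -1958/25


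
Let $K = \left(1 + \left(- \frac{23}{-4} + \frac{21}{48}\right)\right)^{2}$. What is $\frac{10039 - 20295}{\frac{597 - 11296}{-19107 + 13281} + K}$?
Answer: $- \frac{7648186368}{39893897} \approx -191.71$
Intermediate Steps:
$K = \frac{13225}{256}$ ($K = \left(1 + \left(\left(-23\right) \left(- \frac{1}{4}\right) + 21 \cdot \frac{1}{48}\right)\right)^{2} = \left(1 + \left(\frac{23}{4} + \frac{7}{16}\right)\right)^{2} = \left(1 + \frac{99}{16}\right)^{2} = \left(\frac{115}{16}\right)^{2} = \frac{13225}{256} \approx 51.66$)
$\frac{10039 - 20295}{\frac{597 - 11296}{-19107 + 13281} + K} = \frac{10039 - 20295}{\frac{597 - 11296}{-19107 + 13281} + \frac{13225}{256}} = - \frac{10256}{- \frac{10699}{-5826} + \frac{13225}{256}} = - \frac{10256}{\left(-10699\right) \left(- \frac{1}{5826}\right) + \frac{13225}{256}} = - \frac{10256}{\frac{10699}{5826} + \frac{13225}{256}} = - \frac{10256}{\frac{39893897}{745728}} = \left(-10256\right) \frac{745728}{39893897} = - \frac{7648186368}{39893897}$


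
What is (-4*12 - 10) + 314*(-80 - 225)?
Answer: -95828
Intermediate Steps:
(-4*12 - 10) + 314*(-80 - 225) = (-48 - 10) + 314*(-305) = -58 - 95770 = -95828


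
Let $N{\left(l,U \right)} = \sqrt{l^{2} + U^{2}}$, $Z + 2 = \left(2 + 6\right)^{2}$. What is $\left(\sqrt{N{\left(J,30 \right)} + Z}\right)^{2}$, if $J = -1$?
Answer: $62 + \sqrt{901} \approx 92.017$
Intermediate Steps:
$Z = 62$ ($Z = -2 + \left(2 + 6\right)^{2} = -2 + 8^{2} = -2 + 64 = 62$)
$N{\left(l,U \right)} = \sqrt{U^{2} + l^{2}}$
$\left(\sqrt{N{\left(J,30 \right)} + Z}\right)^{2} = \left(\sqrt{\sqrt{30^{2} + \left(-1\right)^{2}} + 62}\right)^{2} = \left(\sqrt{\sqrt{900 + 1} + 62}\right)^{2} = \left(\sqrt{\sqrt{901} + 62}\right)^{2} = \left(\sqrt{62 + \sqrt{901}}\right)^{2} = 62 + \sqrt{901}$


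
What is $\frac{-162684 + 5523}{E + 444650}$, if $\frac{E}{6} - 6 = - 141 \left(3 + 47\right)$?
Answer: $- \frac{157161}{402386} \approx -0.39057$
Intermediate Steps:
$E = -42264$ ($E = 36 + 6 \left(- 141 \left(3 + 47\right)\right) = 36 + 6 \left(\left(-141\right) 50\right) = 36 + 6 \left(-7050\right) = 36 - 42300 = -42264$)
$\frac{-162684 + 5523}{E + 444650} = \frac{-162684 + 5523}{-42264 + 444650} = - \frac{157161}{402386}$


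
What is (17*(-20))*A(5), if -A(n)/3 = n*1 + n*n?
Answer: 30600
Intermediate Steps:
A(n) = -3*n - 3*n² (A(n) = -3*(n*1 + n*n) = -3*(n + n²) = -3*n - 3*n²)
(17*(-20))*A(5) = (17*(-20))*(-3*5*(1 + 5)) = -(-1020)*5*6 = -340*(-90) = 30600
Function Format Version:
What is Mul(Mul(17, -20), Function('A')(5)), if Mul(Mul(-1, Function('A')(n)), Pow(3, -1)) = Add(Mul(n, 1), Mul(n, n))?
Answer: 30600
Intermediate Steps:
Function('A')(n) = Add(Mul(-3, n), Mul(-3, Pow(n, 2))) (Function('A')(n) = Mul(-3, Add(Mul(n, 1), Mul(n, n))) = Mul(-3, Add(n, Pow(n, 2))) = Add(Mul(-3, n), Mul(-3, Pow(n, 2))))
Mul(Mul(17, -20), Function('A')(5)) = Mul(Mul(17, -20), Mul(-3, 5, Add(1, 5))) = Mul(-340, Mul(-3, 5, 6)) = Mul(-340, -90) = 30600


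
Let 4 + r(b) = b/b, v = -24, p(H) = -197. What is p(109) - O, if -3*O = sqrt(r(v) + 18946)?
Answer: -197 + sqrt(18943)/3 ≈ -151.12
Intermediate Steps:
r(b) = -3 (r(b) = -4 + b/b = -4 + 1 = -3)
O = -sqrt(18943)/3 (O = -sqrt(-3 + 18946)/3 = -sqrt(18943)/3 ≈ -45.878)
p(109) - O = -197 - (-1)*sqrt(18943)/3 = -197 + sqrt(18943)/3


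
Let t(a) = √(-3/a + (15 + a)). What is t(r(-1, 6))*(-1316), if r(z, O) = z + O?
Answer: -1316*√485/5 ≈ -5796.4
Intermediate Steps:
r(z, O) = O + z
t(a) = √(15 + a - 3/a)
t(r(-1, 6))*(-1316) = √(15 + (6 - 1) - 3/(6 - 1))*(-1316) = √(15 + 5 - 3/5)*(-1316) = √(15 + 5 - 3*⅕)*(-1316) = √(15 + 5 - ⅗)*(-1316) = √(97/5)*(-1316) = (√485/5)*(-1316) = -1316*√485/5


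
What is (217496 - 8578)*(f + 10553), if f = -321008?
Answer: -64859637690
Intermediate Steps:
(217496 - 8578)*(f + 10553) = (217496 - 8578)*(-321008 + 10553) = 208918*(-310455) = -64859637690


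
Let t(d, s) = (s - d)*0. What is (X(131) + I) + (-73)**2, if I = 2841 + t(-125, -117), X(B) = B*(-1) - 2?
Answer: 8037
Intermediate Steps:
t(d, s) = 0
X(B) = -2 - B (X(B) = -B - 2 = -2 - B)
I = 2841 (I = 2841 + 0 = 2841)
(X(131) + I) + (-73)**2 = ((-2 - 1*131) + 2841) + (-73)**2 = ((-2 - 131) + 2841) + 5329 = (-133 + 2841) + 5329 = 2708 + 5329 = 8037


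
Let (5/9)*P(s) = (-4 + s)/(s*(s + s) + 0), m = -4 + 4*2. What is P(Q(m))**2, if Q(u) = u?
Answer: 0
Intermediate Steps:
m = 4 (m = -4 + 8 = 4)
P(s) = 9*(-4 + s)/(10*s**2) (P(s) = 9*((-4 + s)/(s*(s + s) + 0))/5 = 9*((-4 + s)/(s*(2*s) + 0))/5 = 9*((-4 + s)/(2*s**2 + 0))/5 = 9*((-4 + s)/((2*s**2)))/5 = 9*((-4 + s)*(1/(2*s**2)))/5 = 9*((-4 + s)/(2*s**2))/5 = 9*(-4 + s)/(10*s**2))
P(Q(m))**2 = ((9/10)*(-4 + 4)/4**2)**2 = ((9/10)*(1/16)*0)**2 = 0**2 = 0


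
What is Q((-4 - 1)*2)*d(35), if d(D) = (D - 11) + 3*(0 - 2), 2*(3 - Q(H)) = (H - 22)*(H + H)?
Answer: -5706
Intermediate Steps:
Q(H) = 3 - H*(-22 + H) (Q(H) = 3 - (H - 22)*(H + H)/2 = 3 - (-22 + H)*2*H/2 = 3 - H*(-22 + H))
d(D) = -17 + D (d(D) = (-11 + D) + 3*(-2) = (-11 + D) - 6 = -17 + D)
Q((-4 - 1)*2)*d(35) = (3 - ((-4 - 1)*2)² + 22*((-4 - 1)*2))*(-17 + 35) = (3 - (-5*2)² + 22*(-5*2))*18 = (3 - 1*(-10)² + 22*(-10))*18 = (3 - 1*100 - 220)*18 = (3 - 100 - 220)*18 = -317*18 = -5706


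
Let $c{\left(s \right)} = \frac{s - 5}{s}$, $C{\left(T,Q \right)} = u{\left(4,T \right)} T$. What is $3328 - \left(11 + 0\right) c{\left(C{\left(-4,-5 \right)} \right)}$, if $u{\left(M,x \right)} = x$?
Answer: $\frac{53127}{16} \approx 3320.4$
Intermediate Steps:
$C{\left(T,Q \right)} = T^{2}$ ($C{\left(T,Q \right)} = T T = T^{2}$)
$c{\left(s \right)} = \frac{-5 + s}{s}$
$3328 - \left(11 + 0\right) c{\left(C{\left(-4,-5 \right)} \right)} = 3328 - \left(11 + 0\right) \frac{-5 + \left(-4\right)^{2}}{\left(-4\right)^{2}} = 3328 - 11 \frac{-5 + 16}{16} = 3328 - 11 \cdot \frac{1}{16} \cdot 11 = 3328 - 11 \cdot \frac{11}{16} = 3328 - \frac{121}{16} = \frac{53127}{16}$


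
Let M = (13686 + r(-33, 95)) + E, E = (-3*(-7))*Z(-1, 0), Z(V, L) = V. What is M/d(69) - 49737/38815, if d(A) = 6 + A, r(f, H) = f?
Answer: 35026387/194075 ≈ 180.48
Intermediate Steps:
E = -21 (E = -3*(-7)*(-1) = 21*(-1) = -21)
M = 13632 (M = (13686 - 33) - 21 = 13653 - 21 = 13632)
M/d(69) - 49737/38815 = 13632/(6 + 69) - 49737/38815 = 13632/75 - 49737*1/38815 = 13632*(1/75) - 49737/38815 = 4544/25 - 49737/38815 = 35026387/194075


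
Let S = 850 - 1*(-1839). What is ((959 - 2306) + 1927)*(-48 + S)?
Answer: 1531780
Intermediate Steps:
S = 2689 (S = 850 + 1839 = 2689)
((959 - 2306) + 1927)*(-48 + S) = ((959 - 2306) + 1927)*(-48 + 2689) = (-1347 + 1927)*2641 = 580*2641 = 1531780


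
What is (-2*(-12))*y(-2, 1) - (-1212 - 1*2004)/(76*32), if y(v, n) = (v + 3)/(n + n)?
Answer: 2025/152 ≈ 13.322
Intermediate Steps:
y(v, n) = (3 + v)/(2*n) (y(v, n) = (3 + v)/((2*n)) = (3 + v)*(1/(2*n)) = (3 + v)/(2*n))
(-2*(-12))*y(-2, 1) - (-1212 - 1*2004)/(76*32) = (-2*(-12))*((½)*(3 - 2)/1) - (-1212 - 1*2004)/(76*32) = 24*((½)*1*1) - (-1212 - 2004)/2432 = 24*(½) - (-3216)/2432 = 12 - 1*(-201/152) = 12 + 201/152 = 2025/152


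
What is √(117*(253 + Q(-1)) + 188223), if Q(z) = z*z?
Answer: √217941 ≈ 466.84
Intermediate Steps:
Q(z) = z²
√(117*(253 + Q(-1)) + 188223) = √(117*(253 + (-1)²) + 188223) = √(117*(253 + 1) + 188223) = √(117*254 + 188223) = √(29718 + 188223) = √217941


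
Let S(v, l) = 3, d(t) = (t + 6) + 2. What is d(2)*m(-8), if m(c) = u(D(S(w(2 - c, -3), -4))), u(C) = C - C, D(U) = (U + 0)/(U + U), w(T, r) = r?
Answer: 0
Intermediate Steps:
d(t) = 8 + t (d(t) = (6 + t) + 2 = 8 + t)
D(U) = 1/2 (D(U) = U/((2*U)) = U*(1/(2*U)) = 1/2)
u(C) = 0
m(c) = 0
d(2)*m(-8) = (8 + 2)*0 = 10*0 = 0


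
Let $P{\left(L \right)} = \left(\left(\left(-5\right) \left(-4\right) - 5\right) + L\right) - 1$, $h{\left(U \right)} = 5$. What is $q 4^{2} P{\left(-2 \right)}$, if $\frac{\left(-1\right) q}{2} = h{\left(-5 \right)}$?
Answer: $-1920$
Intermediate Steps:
$q = -10$ ($q = \left(-2\right) 5 = -10$)
$P{\left(L \right)} = 14 + L$ ($P{\left(L \right)} = \left(\left(20 - 5\right) + L\right) - 1 = \left(15 + L\right) - 1 = 14 + L$)
$q 4^{2} P{\left(-2 \right)} = - 10 \cdot 4^{2} \left(14 - 2\right) = \left(-10\right) 16 \cdot 12 = \left(-160\right) 12 = -1920$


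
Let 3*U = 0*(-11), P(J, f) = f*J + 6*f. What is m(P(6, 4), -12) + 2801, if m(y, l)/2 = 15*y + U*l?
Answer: 4241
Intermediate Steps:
P(J, f) = 6*f + J*f (P(J, f) = J*f + 6*f = 6*f + J*f)
U = 0 (U = (0*(-11))/3 = (⅓)*0 = 0)
m(y, l) = 30*y (m(y, l) = 2*(15*y + 0*l) = 2*(15*y + 0) = 2*(15*y) = 30*y)
m(P(6, 4), -12) + 2801 = 30*(4*(6 + 6)) + 2801 = 30*(4*12) + 2801 = 30*48 + 2801 = 1440 + 2801 = 4241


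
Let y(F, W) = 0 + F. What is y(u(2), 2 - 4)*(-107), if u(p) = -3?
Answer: 321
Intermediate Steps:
y(F, W) = F
y(u(2), 2 - 4)*(-107) = -3*(-107) = 321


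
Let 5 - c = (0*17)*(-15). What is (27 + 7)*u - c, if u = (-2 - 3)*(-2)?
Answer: 335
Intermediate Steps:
c = 5 (c = 5 - 0*17*(-15) = 5 - 0*(-15) = 5 - 1*0 = 5 + 0 = 5)
u = 10 (u = -5*(-2) = 10)
(27 + 7)*u - c = (27 + 7)*10 - 1*5 = 34*10 - 5 = 340 - 5 = 335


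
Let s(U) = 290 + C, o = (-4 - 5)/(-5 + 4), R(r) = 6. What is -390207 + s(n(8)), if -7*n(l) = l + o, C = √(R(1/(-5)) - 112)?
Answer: -389917 + I*√106 ≈ -3.8992e+5 + 10.296*I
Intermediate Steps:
o = 9 (o = -9/(-1) = -9*(-1) = 9)
C = I*√106 (C = √(6 - 112) = √(-106) = I*√106 ≈ 10.296*I)
n(l) = -9/7 - l/7 (n(l) = -(l + 9)/7 = -(9 + l)/7 = -9/7 - l/7)
s(U) = 290 + I*√106
-390207 + s(n(8)) = -390207 + (290 + I*√106) = -389917 + I*√106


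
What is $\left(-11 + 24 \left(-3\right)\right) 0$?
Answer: $0$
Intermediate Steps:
$\left(-11 + 24 \left(-3\right)\right) 0 = \left(-11 - 72\right) 0 = \left(-83\right) 0 = 0$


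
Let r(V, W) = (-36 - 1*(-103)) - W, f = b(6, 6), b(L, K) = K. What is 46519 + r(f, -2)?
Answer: 46588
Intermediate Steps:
f = 6
r(V, W) = 67 - W (r(V, W) = (-36 + 103) - W = 67 - W)
46519 + r(f, -2) = 46519 + (67 - 1*(-2)) = 46519 + (67 + 2) = 46519 + 69 = 46588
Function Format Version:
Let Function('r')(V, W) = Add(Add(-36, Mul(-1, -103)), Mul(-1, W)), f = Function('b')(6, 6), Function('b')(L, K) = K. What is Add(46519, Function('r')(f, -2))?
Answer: 46588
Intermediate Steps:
f = 6
Function('r')(V, W) = Add(67, Mul(-1, W)) (Function('r')(V, W) = Add(Add(-36, 103), Mul(-1, W)) = Add(67, Mul(-1, W)))
Add(46519, Function('r')(f, -2)) = Add(46519, Add(67, Mul(-1, -2))) = Add(46519, Add(67, 2)) = Add(46519, 69) = 46588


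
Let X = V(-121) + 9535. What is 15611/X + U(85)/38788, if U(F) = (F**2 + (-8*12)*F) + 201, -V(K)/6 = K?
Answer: 298993947/199001834 ≈ 1.5025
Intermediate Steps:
V(K) = -6*K
U(F) = 201 + F**2 - 96*F (U(F) = (F**2 - 96*F) + 201 = 201 + F**2 - 96*F)
X = 10261 (X = -6*(-121) + 9535 = 726 + 9535 = 10261)
15611/X + U(85)/38788 = 15611/10261 + (201 + 85**2 - 96*85)/38788 = 15611*(1/10261) + (201 + 7225 - 8160)*(1/38788) = 15611/10261 - 734*1/38788 = 15611/10261 - 367/19394 = 298993947/199001834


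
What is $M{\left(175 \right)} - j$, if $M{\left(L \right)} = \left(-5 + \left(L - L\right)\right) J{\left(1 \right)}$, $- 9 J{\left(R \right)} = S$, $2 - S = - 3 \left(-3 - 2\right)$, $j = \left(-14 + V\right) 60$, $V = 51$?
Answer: $- \frac{20045}{9} \approx -2227.2$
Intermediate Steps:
$j = 2220$ ($j = \left(-14 + 51\right) 60 = 37 \cdot 60 = 2220$)
$S = -13$ ($S = 2 - - 3 \left(-3 - 2\right) = 2 - \left(-3\right) \left(-5\right) = 2 - 15 = -13$)
$J{\left(R \right)} = \frac{13}{9}$ ($J{\left(R \right)} = \left(- \frac{1}{9}\right) \left(-13\right) = \frac{13}{9}$)
$M{\left(L \right)} = - \frac{65}{9}$ ($M{\left(L \right)} = \left(-5 + \left(L - L\right)\right) \frac{13}{9} = \left(-5 + 0\right) \frac{13}{9} = \left(-5\right) \frac{13}{9} = - \frac{65}{9}$)
$M{\left(175 \right)} - j = - \frac{65}{9} - 2220 = - \frac{20045}{9}$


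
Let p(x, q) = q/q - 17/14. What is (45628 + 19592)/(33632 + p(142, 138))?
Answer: 182616/94169 ≈ 1.9392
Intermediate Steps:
p(x, q) = -3/14 (p(x, q) = 1 - 17*1/14 = 1 - 17/14 = -3/14)
(45628 + 19592)/(33632 + p(142, 138)) = (45628 + 19592)/(33632 - 3/14) = 65220/(470845/14) = 65220*(14/470845) = 182616/94169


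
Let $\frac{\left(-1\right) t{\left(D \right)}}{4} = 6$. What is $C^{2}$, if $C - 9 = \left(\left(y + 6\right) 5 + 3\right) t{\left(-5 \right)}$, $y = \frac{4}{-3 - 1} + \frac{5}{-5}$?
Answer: $294849$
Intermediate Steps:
$t{\left(D \right)} = -24$ ($t{\left(D \right)} = \left(-4\right) 6 = -24$)
$y = -2$ ($y = \frac{4}{-3 - 1} + 5 \left(- \frac{1}{5}\right) = \frac{4}{-4} - 1 = 4 \left(- \frac{1}{4}\right) - 1 = -1 - 1 = -2$)
$C = -543$ ($C = 9 + \left(\left(-2 + 6\right) 5 + 3\right) \left(-24\right) = 9 + \left(4 \cdot 5 + 3\right) \left(-24\right) = 9 + \left(20 + 3\right) \left(-24\right) = 9 + 23 \left(-24\right) = 9 - 552 = -543$)
$C^{2} = \left(-543\right)^{2} = 294849$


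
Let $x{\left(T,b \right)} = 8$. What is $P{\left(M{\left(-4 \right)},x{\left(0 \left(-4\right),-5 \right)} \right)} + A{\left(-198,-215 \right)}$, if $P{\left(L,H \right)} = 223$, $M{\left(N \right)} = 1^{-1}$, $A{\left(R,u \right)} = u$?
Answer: $8$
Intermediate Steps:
$M{\left(N \right)} = 1$
$P{\left(M{\left(-4 \right)},x{\left(0 \left(-4\right),-5 \right)} \right)} + A{\left(-198,-215 \right)} = 223 - 215 = 8$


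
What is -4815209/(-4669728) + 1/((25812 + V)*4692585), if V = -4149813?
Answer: 4437381386188843597/4303315620519461280 ≈ 1.0312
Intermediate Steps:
-4815209/(-4669728) + 1/((25812 + V)*4692585) = -4815209/(-4669728) + 1/((25812 - 4149813)*4692585) = -4815209*(-1/4669728) + (1/4692585)/(-4124001) = 687887/667104 - 1/4124001*1/4692585 = 687887/667104 - 1/19352225232585 = 4437381386188843597/4303315620519461280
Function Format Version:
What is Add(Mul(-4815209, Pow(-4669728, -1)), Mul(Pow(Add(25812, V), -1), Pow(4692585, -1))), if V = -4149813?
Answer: Rational(4437381386188843597, 4303315620519461280) ≈ 1.0312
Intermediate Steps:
Add(Mul(-4815209, Pow(-4669728, -1)), Mul(Pow(Add(25812, V), -1), Pow(4692585, -1))) = Add(Mul(-4815209, Pow(-4669728, -1)), Mul(Pow(Add(25812, -4149813), -1), Pow(4692585, -1))) = Add(Mul(-4815209, Rational(-1, 4669728)), Mul(Pow(-4124001, -1), Rational(1, 4692585))) = Add(Rational(687887, 667104), Mul(Rational(-1, 4124001), Rational(1, 4692585))) = Add(Rational(687887, 667104), Rational(-1, 19352225232585)) = Rational(4437381386188843597, 4303315620519461280)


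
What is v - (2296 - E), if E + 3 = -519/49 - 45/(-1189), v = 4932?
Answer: 152786327/58261 ≈ 2622.4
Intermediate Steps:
E = -789669/58261 (E = -3 + (-519/49 - 45/(-1189)) = -3 + (-519*1/49 - 45*(-1/1189)) = -3 + (-519/49 + 45/1189) = -3 - 614886/58261 = -789669/58261 ≈ -13.554)
v - (2296 - E) = 4932 - (2296 - 1*(-789669/58261)) = 4932 - (2296 + 789669/58261) = 4932 - 1*134556925/58261 = 4932 - 134556925/58261 = 152786327/58261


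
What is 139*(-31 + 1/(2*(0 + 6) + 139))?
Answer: -650520/151 ≈ -4308.1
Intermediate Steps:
139*(-31 + 1/(2*(0 + 6) + 139)) = 139*(-31 + 1/(2*6 + 139)) = 139*(-31 + 1/(12 + 139)) = 139*(-31 + 1/151) = 139*(-4680/151) = -650520/151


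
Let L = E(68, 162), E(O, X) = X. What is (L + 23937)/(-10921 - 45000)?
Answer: -24099/55921 ≈ -0.43095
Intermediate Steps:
L = 162
(L + 23937)/(-10921 - 45000) = (162 + 23937)/(-10921 - 45000) = 24099/(-55921) = 24099*(-1/55921) = -24099/55921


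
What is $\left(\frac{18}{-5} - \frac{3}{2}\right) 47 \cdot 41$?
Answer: $- \frac{98277}{10} \approx -9827.7$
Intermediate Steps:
$\left(\frac{18}{-5} - \frac{3}{2}\right) 47 \cdot 41 = \left(18 \left(- \frac{1}{5}\right) - \frac{3}{2}\right) 47 \cdot 41 = \left(- \frac{18}{5} - \frac{3}{2}\right) 47 \cdot 41 = \left(- \frac{51}{10}\right) 47 \cdot 41 = \left(- \frac{2397}{10}\right) 41 = - \frac{98277}{10}$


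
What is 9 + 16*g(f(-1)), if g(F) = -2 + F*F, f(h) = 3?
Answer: 121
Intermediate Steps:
g(F) = -2 + F²
9 + 16*g(f(-1)) = 9 + 16*(-2 + 3²) = 9 + 16*(-2 + 9) = 9 + 16*7 = 9 + 112 = 121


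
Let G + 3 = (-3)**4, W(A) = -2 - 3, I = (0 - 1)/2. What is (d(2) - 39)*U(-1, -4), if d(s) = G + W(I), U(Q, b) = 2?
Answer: 68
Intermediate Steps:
I = -1/2 (I = -1*1/2 = -1/2 ≈ -0.50000)
W(A) = -5
G = 78 (G = -3 + (-3)**4 = -3 + 81 = 78)
d(s) = 73 (d(s) = 78 - 5 = 73)
(d(2) - 39)*U(-1, -4) = (73 - 39)*2 = 34*2 = 68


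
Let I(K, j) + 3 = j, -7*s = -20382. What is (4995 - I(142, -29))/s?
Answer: 35189/20382 ≈ 1.7265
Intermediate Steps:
s = 20382/7 (s = -1/7*(-20382) = 20382/7 ≈ 2911.7)
I(K, j) = -3 + j
(4995 - I(142, -29))/s = (4995 - (-3 - 29))/(20382/7) = (4995 - 1*(-32))*(7/20382) = (4995 + 32)*(7/20382) = 5027*(7/20382) = 35189/20382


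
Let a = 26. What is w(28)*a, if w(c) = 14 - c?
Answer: -364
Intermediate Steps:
w(28)*a = (14 - 1*28)*26 = (14 - 28)*26 = -14*26 = -364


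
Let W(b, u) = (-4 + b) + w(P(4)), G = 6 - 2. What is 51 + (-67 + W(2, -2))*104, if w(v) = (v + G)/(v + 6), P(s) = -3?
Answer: -21271/3 ≈ -7090.3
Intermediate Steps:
G = 4
w(v) = (4 + v)/(6 + v) (w(v) = (v + 4)/(v + 6) = (4 + v)/(6 + v))
W(b, u) = -11/3 + b (W(b, u) = (-4 + b) + (4 - 3)/(6 - 3) = (-4 + b) + 1/3 = (-4 + b) + (⅓)*1 = (-4 + b) + ⅓ = -11/3 + b)
51 + (-67 + W(2, -2))*104 = 51 + (-67 + (-11/3 + 2))*104 = 51 + (-67 - 5/3)*104 = 51 - 206/3*104 = 51 - 21424/3 = -21271/3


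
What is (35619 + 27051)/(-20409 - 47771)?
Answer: -6267/6818 ≈ -0.91918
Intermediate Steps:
(35619 + 27051)/(-20409 - 47771) = 62670/(-68180) = 62670*(-1/68180) = -6267/6818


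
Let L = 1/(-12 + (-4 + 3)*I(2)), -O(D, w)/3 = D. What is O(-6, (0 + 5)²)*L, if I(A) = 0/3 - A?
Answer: -9/5 ≈ -1.8000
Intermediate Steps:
O(D, w) = -3*D
I(A) = -A (I(A) = 0*(⅓) - A = 0 - A = -A)
L = -⅒ (L = 1/(-12 + (-4 + 3)*(-1*2)) = 1/(-12 - 1*(-2)) = 1/(-12 + 2) = 1/(-10) = -⅒ ≈ -0.10000)
O(-6, (0 + 5)²)*L = -3*(-6)*(-⅒) = 18*(-⅒) = -9/5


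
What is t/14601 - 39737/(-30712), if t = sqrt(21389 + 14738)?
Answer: 39737/30712 + sqrt(36127)/14601 ≈ 1.3069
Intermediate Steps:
t = sqrt(36127) ≈ 190.07
t/14601 - 39737/(-30712) = sqrt(36127)/14601 - 39737/(-30712) = sqrt(36127)*(1/14601) - 39737*(-1/30712) = sqrt(36127)/14601 + 39737/30712 = 39737/30712 + sqrt(36127)/14601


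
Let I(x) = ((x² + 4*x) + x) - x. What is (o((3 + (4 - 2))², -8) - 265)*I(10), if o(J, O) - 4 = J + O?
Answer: -34160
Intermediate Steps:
I(x) = x² + 4*x (I(x) = (x² + 5*x) - x = x² + 4*x)
o(J, O) = 4 + J + O (o(J, O) = 4 + (J + O) = 4 + J + O)
(o((3 + (4 - 2))², -8) - 265)*I(10) = ((4 + (3 + (4 - 2))² - 8) - 265)*(10*(4 + 10)) = ((4 + (3 + 2)² - 8) - 265)*(10*14) = ((4 + 5² - 8) - 265)*140 = ((4 + 25 - 8) - 265)*140 = (21 - 265)*140 = -244*140 = -34160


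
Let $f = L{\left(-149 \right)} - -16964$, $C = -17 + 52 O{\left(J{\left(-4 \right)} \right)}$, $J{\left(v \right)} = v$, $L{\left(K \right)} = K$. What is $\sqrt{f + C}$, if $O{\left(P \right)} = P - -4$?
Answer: $\sqrt{16798} \approx 129.61$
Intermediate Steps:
$O{\left(P \right)} = 4 + P$ ($O{\left(P \right)} = P + 4 = 4 + P$)
$C = -17$ ($C = -17 + 52 \left(4 - 4\right) = -17 + 52 \cdot 0 = -17 + 0 = -17$)
$f = 16815$ ($f = -149 - -16964 = -149 + 16964 = 16815$)
$\sqrt{f + C} = \sqrt{16815 - 17} = \sqrt{16798}$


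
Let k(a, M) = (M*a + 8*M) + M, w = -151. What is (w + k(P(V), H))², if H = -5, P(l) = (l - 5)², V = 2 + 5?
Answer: 46656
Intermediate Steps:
V = 7
P(l) = (-5 + l)²
k(a, M) = 9*M + M*a (k(a, M) = (8*M + M*a) + M = 9*M + M*a)
(w + k(P(V), H))² = (-151 - 5*(9 + (-5 + 7)²))² = (-151 - 5*(9 + 2²))² = (-151 - 5*(9 + 4))² = (-151 - 5*13)² = (-151 - 65)² = (-216)² = 46656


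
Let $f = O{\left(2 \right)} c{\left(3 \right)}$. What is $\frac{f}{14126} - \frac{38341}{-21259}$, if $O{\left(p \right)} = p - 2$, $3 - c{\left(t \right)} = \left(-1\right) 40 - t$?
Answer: $\frac{38341}{21259} \approx 1.8035$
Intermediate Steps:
$c{\left(t \right)} = 43 + t$ ($c{\left(t \right)} = 3 - \left(\left(-1\right) 40 - t\right) = 3 - \left(-40 - t\right) = 3 + \left(40 + t\right) = 43 + t$)
$O{\left(p \right)} = -2 + p$ ($O{\left(p \right)} = p - 2 = -2 + p$)
$f = 0$ ($f = \left(-2 + 2\right) \left(43 + 3\right) = 0 \cdot 46 = 0$)
$\frac{f}{14126} - \frac{38341}{-21259} = \frac{0}{14126} - \frac{38341}{-21259} = 0 \cdot \frac{1}{14126} - - \frac{38341}{21259} = 0 + \frac{38341}{21259} = \frac{38341}{21259}$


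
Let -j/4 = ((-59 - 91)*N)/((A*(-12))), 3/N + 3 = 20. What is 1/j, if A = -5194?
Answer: 44149/75 ≈ 588.65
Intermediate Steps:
N = 3/17 (N = 3/(-3 + 20) = 3/17 ≈ 0.17647)
j = 75/44149 (j = -4*(-59 - 91)*(3/17)/((-5194*(-12))) = -4*(-150*3/17)/62328 = -(-1800)/(17*62328) = -4*(-75/176596) = 75/44149 ≈ 0.0016988)
1/j = 1/(75/44149) = 44149/75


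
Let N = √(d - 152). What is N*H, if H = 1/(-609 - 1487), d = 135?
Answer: -I*√17/2096 ≈ -0.0019671*I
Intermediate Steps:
N = I*√17 (N = √(135 - 152) = √(-17) = I*√17 ≈ 4.1231*I)
H = -1/2096 (H = 1/(-2096) = -1/2096 ≈ -0.00047710)
N*H = (I*√17)*(-1/2096) = -I*√17/2096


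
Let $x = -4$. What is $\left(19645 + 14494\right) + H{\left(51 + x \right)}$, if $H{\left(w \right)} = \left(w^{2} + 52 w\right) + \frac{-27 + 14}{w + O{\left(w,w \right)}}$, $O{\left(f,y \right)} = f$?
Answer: $\frac{3646435}{94} \approx 38792.0$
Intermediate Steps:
$H{\left(w \right)} = w^{2} + 52 w - \frac{13}{2 w}$ ($H{\left(w \right)} = \left(w^{2} + 52 w\right) + \frac{-27 + 14}{w + w} = \left(w^{2} + 52 w\right) - \frac{13}{2 w} = w^{2} + 52 w - \frac{13}{2 w}$)
$\left(19645 + 14494\right) + H{\left(51 + x \right)} = \left(19645 + 14494\right) + \left(\left(51 - 4\right)^{2} + 52 \left(51 - 4\right) - \frac{13}{2 \left(51 - 4\right)}\right) = 34139 + \left(47^{2} + 52 \cdot 47 - \frac{13}{2 \cdot 47}\right) = 34139 + \left(2209 + 2444 - \frac{13}{94}\right) = 34139 + \frac{437369}{94} = \frac{3646435}{94}$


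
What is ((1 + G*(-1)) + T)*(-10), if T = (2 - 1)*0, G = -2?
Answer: -30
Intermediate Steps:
T = 0 (T = 1*0 = 0)
((1 + G*(-1)) + T)*(-10) = ((1 - 2*(-1)) + 0)*(-10) = ((1 + 2) + 0)*(-10) = (3 + 0)*(-10) = 3*(-10) = -30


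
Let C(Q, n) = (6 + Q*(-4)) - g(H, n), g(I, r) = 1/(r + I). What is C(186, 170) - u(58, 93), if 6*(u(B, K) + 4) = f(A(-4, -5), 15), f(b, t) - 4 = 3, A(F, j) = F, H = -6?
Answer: -361705/492 ≈ -735.17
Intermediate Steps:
f(b, t) = 7 (f(b, t) = 4 + 3 = 7)
u(B, K) = -17/6 (u(B, K) = -4 + (⅙)*7 = -4 + 7/6 = -17/6)
g(I, r) = 1/(I + r)
C(Q, n) = 6 - 1/(-6 + n) - 4*Q (C(Q, n) = (6 + Q*(-4)) - 1/(-6 + n) = (6 - 4*Q) - 1/(-6 + n) = 6 - 1/(-6 + n) - 4*Q)
C(186, 170) - u(58, 93) = (-1 + 2*(-6 + 170)*(3 - 2*186))/(-6 + 170) - 1*(-17/6) = (-1 + 2*164*(3 - 372))/164 + 17/6 = (-1 + 2*164*(-369))/164 + 17/6 = (-1 - 121032)/164 + 17/6 = (1/164)*(-121033) + 17/6 = -121033/164 + 17/6 = -361705/492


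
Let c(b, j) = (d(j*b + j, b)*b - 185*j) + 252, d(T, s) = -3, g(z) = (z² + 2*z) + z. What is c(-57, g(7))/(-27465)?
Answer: 12527/27465 ≈ 0.45611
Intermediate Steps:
g(z) = z² + 3*z
c(b, j) = 252 - 185*j - 3*b (c(b, j) = (-3*b - 185*j) + 252 = (-185*j - 3*b) + 252 = 252 - 185*j - 3*b)
c(-57, g(7))/(-27465) = (252 - 1295*(3 + 7) - 3*(-57))/(-27465) = (252 - 1295*10 + 171)*(-1/27465) = (252 - 185*70 + 171)*(-1/27465) = (252 - 12950 + 171)*(-1/27465) = -12527*(-1/27465) = 12527/27465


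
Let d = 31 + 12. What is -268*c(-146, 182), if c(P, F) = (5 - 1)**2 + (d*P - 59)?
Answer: 1694028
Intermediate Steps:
d = 43
c(P, F) = -43 + 43*P (c(P, F) = (5 - 1)**2 + (43*P - 59) = 4**2 + (-59 + 43*P) = 16 + (-59 + 43*P) = -43 + 43*P)
-268*c(-146, 182) = -268*(-43 + 43*(-146)) = -268*(-43 - 6278) = -268*(-6321) = 1694028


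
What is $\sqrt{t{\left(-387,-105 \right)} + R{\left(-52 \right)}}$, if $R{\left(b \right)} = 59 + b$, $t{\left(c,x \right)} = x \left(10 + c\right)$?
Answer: $14 \sqrt{202} \approx 198.98$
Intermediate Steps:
$\sqrt{t{\left(-387,-105 \right)} + R{\left(-52 \right)}} = \sqrt{- 105 \left(10 - 387\right) + \left(59 - 52\right)} = \sqrt{\left(-105\right) \left(-377\right) + 7} = \sqrt{39585 + 7} = \sqrt{39592} = 14 \sqrt{202}$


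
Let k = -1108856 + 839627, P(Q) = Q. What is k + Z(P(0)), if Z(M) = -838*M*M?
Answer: -269229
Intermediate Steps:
Z(M) = -838*M²
k = -269229
k + Z(P(0)) = -269229 - 838*0² = -269229 - 838*0 = -269229 + 0 = -269229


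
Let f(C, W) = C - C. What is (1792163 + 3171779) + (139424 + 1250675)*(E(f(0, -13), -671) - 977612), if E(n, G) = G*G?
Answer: -733092935787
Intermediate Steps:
f(C, W) = 0
E(n, G) = G²
(1792163 + 3171779) + (139424 + 1250675)*(E(f(0, -13), -671) - 977612) = (1792163 + 3171779) + (139424 + 1250675)*((-671)² - 977612) = 4963942 + 1390099*(450241 - 977612) = 4963942 + 1390099*(-527371) = 4963942 - 733097899729 = -733092935787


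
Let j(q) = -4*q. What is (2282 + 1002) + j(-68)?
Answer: 3556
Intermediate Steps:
(2282 + 1002) + j(-68) = (2282 + 1002) - 4*(-68) = 3284 + 272 = 3556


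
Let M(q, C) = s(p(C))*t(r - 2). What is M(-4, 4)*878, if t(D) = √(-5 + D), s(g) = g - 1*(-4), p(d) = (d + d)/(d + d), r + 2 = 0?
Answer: 13170*I ≈ 13170.0*I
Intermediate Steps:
r = -2 (r = -2 + 0 = -2)
p(d) = 1 (p(d) = (2*d)/((2*d)) = (2*d)*(1/(2*d)) = 1)
s(g) = 4 + g (s(g) = g + 4 = 4 + g)
M(q, C) = 15*I (M(q, C) = (4 + 1)*√(-5 + (-2 - 2)) = 5*√(-5 - 4) = 5*√(-9) = 5*(3*I) = 15*I)
M(-4, 4)*878 = (15*I)*878 = 13170*I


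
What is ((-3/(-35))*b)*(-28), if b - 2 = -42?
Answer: 96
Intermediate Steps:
b = -40 (b = 2 - 42 = -40)
((-3/(-35))*b)*(-28) = (-3/(-35)*(-40))*(-28) = (-3*(-1/35)*(-40))*(-28) = ((3/35)*(-40))*(-28) = -24/7*(-28) = 96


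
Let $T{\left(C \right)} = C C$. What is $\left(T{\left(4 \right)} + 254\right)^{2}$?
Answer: $72900$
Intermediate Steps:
$T{\left(C \right)} = C^{2}$
$\left(T{\left(4 \right)} + 254\right)^{2} = \left(4^{2} + 254\right)^{2} = \left(16 + 254\right)^{2} = 270^{2} = 72900$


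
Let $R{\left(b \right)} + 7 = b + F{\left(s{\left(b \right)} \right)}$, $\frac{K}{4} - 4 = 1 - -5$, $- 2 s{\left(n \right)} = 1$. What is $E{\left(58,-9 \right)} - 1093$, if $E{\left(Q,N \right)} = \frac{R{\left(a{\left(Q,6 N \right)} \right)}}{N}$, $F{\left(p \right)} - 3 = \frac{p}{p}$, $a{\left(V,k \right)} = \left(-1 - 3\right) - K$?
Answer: $- \frac{9790}{9} \approx -1087.8$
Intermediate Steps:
$s{\left(n \right)} = - \frac{1}{2}$ ($s{\left(n \right)} = \left(- \frac{1}{2}\right) 1 = - \frac{1}{2}$)
$K = 40$ ($K = 16 + 4 \left(1 - -5\right) = 16 + 4 \left(1 + 5\right) = 16 + 4 \cdot 6 = 16 + 24 = 40$)
$a{\left(V,k \right)} = -44$ ($a{\left(V,k \right)} = \left(-1 - 3\right) - 40 = -4 - 40 = -44$)
$F{\left(p \right)} = 4$ ($F{\left(p \right)} = 3 + \frac{p}{p} = 3 + 1 = 4$)
$R{\left(b \right)} = -3 + b$ ($R{\left(b \right)} = -7 + \left(b + 4\right) = -7 + \left(4 + b\right) = -3 + b$)
$E{\left(Q,N \right)} = - \frac{47}{N}$ ($E{\left(Q,N \right)} = \frac{-3 - 44}{N} = - \frac{47}{N}$)
$E{\left(58,-9 \right)} - 1093 = - \frac{47}{-9} - 1093 = \left(-47\right) \left(- \frac{1}{9}\right) - 1093 = \frac{47}{9} - 1093 = - \frac{9790}{9}$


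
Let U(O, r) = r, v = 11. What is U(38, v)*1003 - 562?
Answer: 10471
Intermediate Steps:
U(38, v)*1003 - 562 = 11*1003 - 562 = 11033 - 562 = 10471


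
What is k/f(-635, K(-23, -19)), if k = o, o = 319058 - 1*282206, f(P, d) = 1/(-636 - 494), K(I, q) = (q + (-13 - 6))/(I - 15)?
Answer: -41642760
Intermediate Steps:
K(I, q) = (-19 + q)/(-15 + I) (K(I, q) = (q - 19)/(-15 + I) = (-19 + q)/(-15 + I))
f(P, d) = -1/1130 (f(P, d) = 1/(-1130) = -1/1130)
o = 36852 (o = 319058 - 282206 = 36852)
k = 36852
k/f(-635, K(-23, -19)) = 36852/(-1/1130) = 36852*(-1130) = -41642760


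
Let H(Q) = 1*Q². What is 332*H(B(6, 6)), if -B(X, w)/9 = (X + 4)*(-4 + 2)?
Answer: 10756800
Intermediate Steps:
B(X, w) = 72 + 18*X (B(X, w) = -9*(X + 4)*(-4 + 2) = -9*(4 + X)*(-2) = -9*(-8 - 2*X) = 72 + 18*X)
H(Q) = Q²
332*H(B(6, 6)) = 332*(72 + 18*6)² = 332*(72 + 108)² = 332*180² = 332*32400 = 10756800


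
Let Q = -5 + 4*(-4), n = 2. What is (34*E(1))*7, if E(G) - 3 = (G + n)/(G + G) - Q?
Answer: 6069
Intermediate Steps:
Q = -21 (Q = -5 - 16 = -21)
E(G) = 24 + (2 + G)/(2*G) (E(G) = 3 + ((G + 2)/(G + G) - 1*(-21)) = 3 + ((2 + G)/((2*G)) + 21) = 3 + ((2 + G)*(1/(2*G)) + 21) = 3 + ((2 + G)/(2*G) + 21) = 3 + (21 + (2 + G)/(2*G)) = 24 + (2 + G)/(2*G))
(34*E(1))*7 = (34*(49/2 + 1/1))*7 = (34*(49/2 + 1))*7 = (34*(51/2))*7 = 867*7 = 6069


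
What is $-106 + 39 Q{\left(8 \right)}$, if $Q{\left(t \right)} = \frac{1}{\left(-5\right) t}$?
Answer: $- \frac{4279}{40} \approx -106.97$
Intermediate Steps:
$Q{\left(t \right)} = - \frac{1}{5 t}$
$-106 + 39 Q{\left(8 \right)} = -106 + 39 \left(- \frac{1}{5 \cdot 8}\right) = -106 + 39 \left(\left(- \frac{1}{5}\right) \frac{1}{8}\right) = -106 + 39 \left(- \frac{1}{40}\right) = -106 - \frac{39}{40} = - \frac{4279}{40}$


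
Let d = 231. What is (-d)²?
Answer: 53361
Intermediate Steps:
(-d)² = (-1*231)² = (-231)² = 53361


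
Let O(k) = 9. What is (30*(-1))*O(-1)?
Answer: -270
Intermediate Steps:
(30*(-1))*O(-1) = (30*(-1))*9 = -30*9 = -270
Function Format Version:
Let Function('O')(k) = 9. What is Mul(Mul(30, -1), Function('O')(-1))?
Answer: -270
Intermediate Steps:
Mul(Mul(30, -1), Function('O')(-1)) = Mul(Mul(30, -1), 9) = Mul(-30, 9) = -270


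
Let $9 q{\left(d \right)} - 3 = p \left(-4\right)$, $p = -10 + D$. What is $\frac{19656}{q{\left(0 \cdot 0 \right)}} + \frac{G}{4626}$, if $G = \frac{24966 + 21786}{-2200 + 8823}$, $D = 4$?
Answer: $\frac{33456701608}{5106333} \approx 6552.0$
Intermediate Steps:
$p = -6$ ($p = -10 + 4 = -6$)
$q{\left(d \right)} = 3$ ($q{\left(d \right)} = \frac{1}{3} + \frac{\left(-6\right) \left(-4\right)}{9} = \frac{1}{3} + \frac{1}{9} \cdot 24 = \frac{1}{3} + \frac{8}{3} = 3$)
$G = \frac{46752}{6623} \approx 7.059$
$\frac{19656}{q{\left(0 \cdot 0 \right)}} + \frac{G}{4626} = \frac{19656}{3} + \frac{46752}{6623 \cdot 4626} = 19656 \cdot \frac{1}{3} + \frac{46752}{6623} \cdot \frac{1}{4626} = 6552 + \frac{7792}{5106333} = \frac{33456701608}{5106333}$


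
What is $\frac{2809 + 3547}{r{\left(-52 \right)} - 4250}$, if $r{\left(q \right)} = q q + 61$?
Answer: $- \frac{6356}{1485} \approx -4.2801$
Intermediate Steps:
$r{\left(q \right)} = 61 + q^{2}$ ($r{\left(q \right)} = q^{2} + 61 = 61 + q^{2}$)
$\frac{2809 + 3547}{r{\left(-52 \right)} - 4250} = \frac{2809 + 3547}{\left(61 + \left(-52\right)^{2}\right) - 4250} = \frac{6356}{\left(61 + 2704\right) - 4250} = \frac{6356}{2765 - 4250} = \frac{6356}{-1485} = 6356 \left(- \frac{1}{1485}\right) = - \frac{6356}{1485}$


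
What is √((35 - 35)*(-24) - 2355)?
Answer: I*√2355 ≈ 48.528*I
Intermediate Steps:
√((35 - 35)*(-24) - 2355) = √(0*(-24) - 2355) = √(0 - 2355) = √(-2355) = I*√2355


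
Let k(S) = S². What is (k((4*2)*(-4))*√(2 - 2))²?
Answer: 0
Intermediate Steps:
(k((4*2)*(-4))*√(2 - 2))² = (((4*2)*(-4))²*√(2 - 2))² = ((8*(-4))²*√0)² = ((-32)²*0)² = (1024*0)² = 0² = 0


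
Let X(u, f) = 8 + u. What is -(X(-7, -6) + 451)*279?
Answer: -126108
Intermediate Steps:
-(X(-7, -6) + 451)*279 = -((8 - 7) + 451)*279 = -(1 + 451)*279 = -452*279 = -1*126108 = -126108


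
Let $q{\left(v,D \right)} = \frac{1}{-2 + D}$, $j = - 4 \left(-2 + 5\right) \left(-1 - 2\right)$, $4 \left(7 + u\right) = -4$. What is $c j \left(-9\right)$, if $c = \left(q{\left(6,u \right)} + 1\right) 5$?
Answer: $-1458$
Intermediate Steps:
$u = -8$ ($u = -7 + \frac{1}{4} \left(-4\right) = -7 - 1 = -8$)
$j = 36$ ($j = - 4 \cdot 3 \left(-3\right) = \left(-4\right) \left(-9\right) = 36$)
$c = \frac{9}{2}$ ($c = \left(\frac{1}{-2 - 8} + 1\right) 5 = \left(\frac{1}{-10} + 1\right) 5 = \left(- \frac{1}{10} + 1\right) 5 = \frac{9}{10} \cdot 5 = \frac{9}{2} \approx 4.5$)
$c j \left(-9\right) = \frac{9}{2} \cdot 36 \left(-9\right) = 162 \left(-9\right) = -1458$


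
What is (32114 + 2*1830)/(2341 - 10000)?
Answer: -35774/7659 ≈ -4.6708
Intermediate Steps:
(32114 + 2*1830)/(2341 - 10000) = (32114 + 3660)/(-7659) = 35774*(-1/7659) = -35774/7659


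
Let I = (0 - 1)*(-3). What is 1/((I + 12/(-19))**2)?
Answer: 361/2025 ≈ 0.17827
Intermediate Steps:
I = 3 (I = -1*(-3) = 3)
1/((I + 12/(-19))**2) = 1/((3 + 12/(-19))**2) = 1/((3 + 12*(-1/19))**2) = 1/((3 - 12/19)**2) = 1/((45/19)**2) = 1/(2025/361) = 361/2025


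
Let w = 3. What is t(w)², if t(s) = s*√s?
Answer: 27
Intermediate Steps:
t(s) = s^(3/2)
t(w)² = (3^(3/2))² = (3*√3)² = 27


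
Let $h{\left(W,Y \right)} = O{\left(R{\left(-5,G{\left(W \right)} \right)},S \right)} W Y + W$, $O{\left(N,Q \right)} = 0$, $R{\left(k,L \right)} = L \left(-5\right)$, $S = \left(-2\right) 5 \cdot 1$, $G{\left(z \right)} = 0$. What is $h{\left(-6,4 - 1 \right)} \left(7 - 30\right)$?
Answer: $138$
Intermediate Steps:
$S = -10$ ($S = \left(-10\right) 1 = -10$)
$R{\left(k,L \right)} = - 5 L$
$h{\left(W,Y \right)} = W$ ($h{\left(W,Y \right)} = 0 W Y + W = 0 Y + W = 0 + W = W$)
$h{\left(-6,4 - 1 \right)} \left(7 - 30\right) = - 6 \left(7 - 30\right) = \left(-6\right) \left(-23\right) = 138$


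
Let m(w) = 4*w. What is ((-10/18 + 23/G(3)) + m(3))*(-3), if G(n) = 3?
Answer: -172/3 ≈ -57.333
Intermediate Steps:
((-10/18 + 23/G(3)) + m(3))*(-3) = ((-10/18 + 23/3) + 4*3)*(-3) = ((-10*1/18 + 23*(1/3)) + 12)*(-3) = ((-5/9 + 23/3) + 12)*(-3) = (64/9 + 12)*(-3) = (172/9)*(-3) = -172/3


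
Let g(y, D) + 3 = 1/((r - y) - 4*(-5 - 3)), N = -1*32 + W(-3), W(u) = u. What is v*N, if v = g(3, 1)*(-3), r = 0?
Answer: -9030/29 ≈ -311.38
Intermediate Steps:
N = -35 (N = -1*32 - 3 = -32 - 3 = -35)
g(y, D) = -3 + 1/(32 - y) (g(y, D) = -3 + 1/((0 - y) - 4*(-5 - 3)) = -3 + 1/(-y - 4*(-8)) = -3 + 1/(-y + 32) = -3 + 1/(32 - y))
v = 258/29 (v = ((-95 + 3*3)/(32 - 1*3))*(-3) = ((-95 + 9)/(32 - 3))*(-3) = (-86/29)*(-3) = ((1/29)*(-86))*(-3) = -86/29*(-3) = 258/29 ≈ 8.8965)
v*N = (258/29)*(-35) = -9030/29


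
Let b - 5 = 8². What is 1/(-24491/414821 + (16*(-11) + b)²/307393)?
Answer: -127513071653/2779076334 ≈ -45.883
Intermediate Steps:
b = 69 (b = 5 + 8² = 5 + 64 = 69)
1/(-24491/414821 + (16*(-11) + b)²/307393) = 1/(-24491/414821 + (16*(-11) + 69)²/307393) = 1/(-24491*1/414821 + (-176 + 69)²*(1/307393)) = 1/(-24491/414821 + (-107)²*(1/307393)) = 1/(-24491/414821 + 11449*(1/307393)) = 1/(-24491/414821 + 11449/307393) = 1/(-2779076334/127513071653) = -127513071653/2779076334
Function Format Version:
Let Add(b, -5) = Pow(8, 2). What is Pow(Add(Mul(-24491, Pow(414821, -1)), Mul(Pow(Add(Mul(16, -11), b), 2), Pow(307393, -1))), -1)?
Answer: Rational(-127513071653, 2779076334) ≈ -45.883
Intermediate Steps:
b = 69 (b = Add(5, Pow(8, 2)) = Add(5, 64) = 69)
Pow(Add(Mul(-24491, Pow(414821, -1)), Mul(Pow(Add(Mul(16, -11), b), 2), Pow(307393, -1))), -1) = Pow(Add(Mul(-24491, Pow(414821, -1)), Mul(Pow(Add(Mul(16, -11), 69), 2), Pow(307393, -1))), -1) = Pow(Add(Mul(-24491, Rational(1, 414821)), Mul(Pow(Add(-176, 69), 2), Rational(1, 307393))), -1) = Pow(Add(Rational(-24491, 414821), Mul(Pow(-107, 2), Rational(1, 307393))), -1) = Pow(Add(Rational(-24491, 414821), Mul(11449, Rational(1, 307393))), -1) = Pow(Add(Rational(-24491, 414821), Rational(11449, 307393)), -1) = Pow(Rational(-2779076334, 127513071653), -1) = Rational(-127513071653, 2779076334)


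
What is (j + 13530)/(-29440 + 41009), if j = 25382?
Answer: 38912/11569 ≈ 3.3635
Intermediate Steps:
(j + 13530)/(-29440 + 41009) = (25382 + 13530)/(-29440 + 41009) = 38912/11569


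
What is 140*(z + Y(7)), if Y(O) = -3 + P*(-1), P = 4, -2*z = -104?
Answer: 6300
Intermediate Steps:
z = 52 (z = -½*(-104) = 52)
Y(O) = -7 (Y(O) = -3 + 4*(-1) = -3 - 4 = -7)
140*(z + Y(7)) = 140*(52 - 7) = 140*45 = 6300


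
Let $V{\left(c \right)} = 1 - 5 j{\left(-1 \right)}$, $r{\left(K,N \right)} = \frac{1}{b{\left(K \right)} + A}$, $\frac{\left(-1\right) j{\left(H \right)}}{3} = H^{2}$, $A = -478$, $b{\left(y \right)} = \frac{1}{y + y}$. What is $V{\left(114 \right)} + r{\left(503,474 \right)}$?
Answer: $\frac{7692866}{480867} \approx 15.998$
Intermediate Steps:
$b{\left(y \right)} = \frac{1}{2 y}$
$j{\left(H \right)} = - 3 H^{2}$
$r{\left(K,N \right)} = \frac{1}{-478 + \frac{1}{2 K}}$ ($r{\left(K,N \right)} = \frac{1}{\frac{1}{2 K} - 478} = \frac{1}{-478 + \frac{1}{2 K}}$)
$V{\left(c \right)} = 16$ ($V{\left(c \right)} = 1 - 5 \left(- 3 \left(-1\right)^{2}\right) = 1 - 5 \left(\left(-3\right) 1\right) = 1 - -15 = 1 + 15 = 16$)
$V{\left(114 \right)} + r{\left(503,474 \right)} = 16 - \frac{1006}{-1 + 956 \cdot 503} = 16 - \frac{1006}{-1 + 480868} = 16 - \frac{1006}{480867} = \frac{7692866}{480867}$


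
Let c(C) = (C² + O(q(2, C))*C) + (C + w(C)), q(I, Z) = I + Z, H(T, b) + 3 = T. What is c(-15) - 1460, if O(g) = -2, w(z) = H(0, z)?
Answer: -1223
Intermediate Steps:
H(T, b) = -3 + T
w(z) = -3 (w(z) = -3 + 0 = -3)
c(C) = -3 + C² - C (c(C) = (C² - 2*C) + (C - 3) = (C² - 2*C) + (-3 + C) = -3 + C² - C)
c(-15) - 1460 = (-3 + (-15)² - 1*(-15)) - 1460 = (-3 + 225 + 15) - 1460 = 237 - 1460 = -1223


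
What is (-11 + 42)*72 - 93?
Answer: 2139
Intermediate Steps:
(-11 + 42)*72 - 93 = 31*72 - 93 = 2232 - 93 = 2139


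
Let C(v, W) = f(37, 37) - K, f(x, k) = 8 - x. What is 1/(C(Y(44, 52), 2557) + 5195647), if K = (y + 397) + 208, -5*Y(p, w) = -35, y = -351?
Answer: 1/5195364 ≈ 1.9248e-7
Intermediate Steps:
Y(p, w) = 7 (Y(p, w) = -1/5*(-35) = 7)
K = 254 (K = (-351 + 397) + 208 = 46 + 208 = 254)
C(v, W) = -283 (C(v, W) = (8 - 1*37) - 1*254 = (8 - 37) - 254 = -29 - 254 = -283)
1/(C(Y(44, 52), 2557) + 5195647) = 1/(-283 + 5195647) = 1/5195364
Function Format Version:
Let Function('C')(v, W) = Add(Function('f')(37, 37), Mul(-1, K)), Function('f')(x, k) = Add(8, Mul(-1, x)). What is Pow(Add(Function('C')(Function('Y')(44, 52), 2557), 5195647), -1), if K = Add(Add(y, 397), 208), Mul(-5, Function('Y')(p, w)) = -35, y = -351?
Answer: Rational(1, 5195364) ≈ 1.9248e-7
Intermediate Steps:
Function('Y')(p, w) = 7 (Function('Y')(p, w) = Mul(Rational(-1, 5), -35) = 7)
K = 254 (K = Add(Add(-351, 397), 208) = Add(46, 208) = 254)
Function('C')(v, W) = -283 (Function('C')(v, W) = Add(Add(8, Mul(-1, 37)), Mul(-1, 254)) = Add(Add(8, -37), -254) = Add(-29, -254) = -283)
Pow(Add(Function('C')(Function('Y')(44, 52), 2557), 5195647), -1) = Pow(Add(-283, 5195647), -1) = Pow(5195364, -1) = Rational(1, 5195364)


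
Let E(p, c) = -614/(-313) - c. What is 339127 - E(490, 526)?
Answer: 106310775/313 ≈ 3.3965e+5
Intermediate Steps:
E(p, c) = 614/313 - c (E(p, c) = -614*(-1/313) - c = 614/313 - c)
339127 - E(490, 526) = 339127 - (614/313 - 1*526) = 339127 - (614/313 - 526) = 339127 - 1*(-164024/313) = 339127 + 164024/313 = 106310775/313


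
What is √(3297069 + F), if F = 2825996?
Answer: √6123065 ≈ 2474.5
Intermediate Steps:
√(3297069 + F) = √(3297069 + 2825996) = √6123065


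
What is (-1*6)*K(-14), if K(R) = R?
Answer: 84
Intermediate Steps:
(-1*6)*K(-14) = -1*6*(-14) = -6*(-14) = 84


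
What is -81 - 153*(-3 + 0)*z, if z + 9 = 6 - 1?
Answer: -1917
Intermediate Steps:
z = -4 (z = -9 + (6 - 1) = -9 + 5 = -4)
-81 - 153*(-3 + 0)*z = -81 - 153*(-3 + 0)*(-4) = -81 - (-459)*(-4) = -81 - 153*12 = -81 - 1836 = -1917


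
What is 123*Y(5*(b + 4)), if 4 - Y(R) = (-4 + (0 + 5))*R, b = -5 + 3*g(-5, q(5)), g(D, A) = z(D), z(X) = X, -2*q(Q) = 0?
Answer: 10332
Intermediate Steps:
q(Q) = 0 (q(Q) = -1/2*0 = 0)
g(D, A) = D
b = -20 (b = -5 + 3*(-5) = -5 - 15 = -20)
Y(R) = 4 - R (Y(R) = 4 - (-4 + (0 + 5))*R = 4 - (-4 + 5)*R = 4 - R)
123*Y(5*(b + 4)) = 123*(4 - 5*(-20 + 4)) = 123*(4 - 5*(-16)) = 123*(4 - 1*(-80)) = 123*(4 + 80) = 123*84 = 10332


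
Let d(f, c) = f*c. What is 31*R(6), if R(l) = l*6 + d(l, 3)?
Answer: 1674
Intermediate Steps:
d(f, c) = c*f
R(l) = 9*l (R(l) = l*6 + 3*l = 6*l + 3*l = 9*l)
31*R(6) = 31*(9*6) = 31*54 = 1674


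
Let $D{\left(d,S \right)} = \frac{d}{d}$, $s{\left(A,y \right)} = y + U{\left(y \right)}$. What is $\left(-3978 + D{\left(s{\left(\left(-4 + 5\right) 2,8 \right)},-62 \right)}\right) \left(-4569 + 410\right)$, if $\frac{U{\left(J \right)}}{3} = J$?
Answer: $16540343$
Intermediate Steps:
$U{\left(J \right)} = 3 J$
$s{\left(A,y \right)} = 4 y$ ($s{\left(A,y \right)} = y + 3 y = 4 y$)
$D{\left(d,S \right)} = 1$
$\left(-3978 + D{\left(s{\left(\left(-4 + 5\right) 2,8 \right)},-62 \right)}\right) \left(-4569 + 410\right) = \left(-3978 + 1\right) \left(-4569 + 410\right) = \left(-3977\right) \left(-4159\right) = 16540343$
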